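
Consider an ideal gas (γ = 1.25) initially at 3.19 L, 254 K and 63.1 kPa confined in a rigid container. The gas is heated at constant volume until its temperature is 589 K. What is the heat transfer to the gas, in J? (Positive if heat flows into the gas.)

1060 J

n = P₁V₁/(RT₁) = 63.1×3.19/(8.314×254) = 0.0953 mol.
Isochoric: V stays 3.19 L; P/T = const ⇒ T₂ = 589 K, P₂ = 146 kPa.
W = 0 (no volume change).
ΔU = nCvΔT = 0.0953×33.3×(589−254) = 1060 J.
Q = ΔU = 1060 J.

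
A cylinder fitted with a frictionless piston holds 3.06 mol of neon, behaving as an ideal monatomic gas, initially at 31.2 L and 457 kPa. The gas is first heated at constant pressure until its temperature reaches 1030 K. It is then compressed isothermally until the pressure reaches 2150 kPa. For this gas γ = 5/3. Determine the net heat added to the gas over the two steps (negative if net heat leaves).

-10700 J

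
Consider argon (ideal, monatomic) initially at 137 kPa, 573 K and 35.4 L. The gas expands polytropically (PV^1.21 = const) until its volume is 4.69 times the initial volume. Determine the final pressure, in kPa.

Polytropic n=1.21: T₂ = T₁(V₁/V₂)^(n−1) = 573×(0.213)^0.21 = 414 K; P₂ = P₁(V₁/V₂)^n = 21.1 kPa.

21.1 kPa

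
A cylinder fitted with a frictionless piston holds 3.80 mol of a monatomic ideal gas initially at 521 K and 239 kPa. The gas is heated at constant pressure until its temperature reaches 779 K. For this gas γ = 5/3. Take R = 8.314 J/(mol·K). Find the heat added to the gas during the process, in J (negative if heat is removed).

20400 J

V₁ = nRT₁/P₁ = 3.80×8.314×521/239 = 68.9 L.
Isobaric: P stays 239 kPa; V/T = const ⇒ T₂ = 779 K, V₂ = 103 L.
W = PΔV = 239×(103−68.9) kPa·L = 8150 J.
ΔU = nCvΔT = 3.80×12.5×(779−521) = 12200 J.
Q = ΔU + W = nCpΔT = 20400 J.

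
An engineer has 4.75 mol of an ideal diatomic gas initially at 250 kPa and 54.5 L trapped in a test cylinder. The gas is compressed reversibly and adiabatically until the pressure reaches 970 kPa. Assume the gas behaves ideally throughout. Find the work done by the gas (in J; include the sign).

-16100 J

T₁ = P₁V₁/(nR) = 250×54.5/(4.75×8.314) = 345 K.
Adiabatic: T₂/T₁ = (P₂/P₁)^((γ−1)/γ) ⇒ T₂ = 345×(3.88)^0.286 = 508 K; V₂ = 20.7 L.
ΔU = nCvΔT = 4.75×20.8×(508−345) = 16100 J.
Q = 0 for an adiabatic process, so W = −ΔU = -16100 J.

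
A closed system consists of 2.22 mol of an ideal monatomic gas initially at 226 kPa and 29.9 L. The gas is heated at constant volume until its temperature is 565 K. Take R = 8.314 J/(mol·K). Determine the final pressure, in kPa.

T₁ = P₁V₁/(nR) = 226×29.9/(2.22×8.314) = 366 K.
Isochoric: V stays 29.9 L; P/T = const ⇒ T₂ = 565 K, P₂ = 349 kPa.

349 kPa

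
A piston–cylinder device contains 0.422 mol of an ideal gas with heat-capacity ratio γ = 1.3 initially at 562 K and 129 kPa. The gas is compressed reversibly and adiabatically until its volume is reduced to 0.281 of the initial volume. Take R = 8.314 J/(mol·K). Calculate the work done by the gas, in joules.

-3050 J

V₁ = nRT₁/P₁ = 0.422×8.314×562/129 = 15.3 L.
Adiabatic: TV^(γ−1) = const ⇒ T₂ = 562×(3.56)^0.300 = 822 K; PV^γ = const ⇒ P₂ = 672 kPa.
ΔU = nCvΔT = 0.422×27.7×(822−562) = 3050 J.
Q = 0 for an adiabatic process, so W = −ΔU = -3050 J.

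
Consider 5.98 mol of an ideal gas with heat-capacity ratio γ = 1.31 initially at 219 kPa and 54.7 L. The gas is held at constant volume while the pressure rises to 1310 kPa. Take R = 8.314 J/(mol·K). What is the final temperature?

T₁ = P₁V₁/(nR) = 219×54.7/(5.98×8.314) = 241 K.
Isochoric: V stays 54.7 L; P/T = const ⇒ T₂ = 1440 K, P₂ = 1310 kPa.

1440 K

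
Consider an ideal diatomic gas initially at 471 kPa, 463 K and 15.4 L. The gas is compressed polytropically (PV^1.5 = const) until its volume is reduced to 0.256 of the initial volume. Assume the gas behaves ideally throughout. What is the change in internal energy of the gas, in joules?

17700 J

n = P₁V₁/(RT₁) = 471×15.4/(8.314×463) = 1.88 mol.
Polytropic n=1.5: T₂ = T₁(V₁/V₂)^(n−1) = 463×(3.91)^0.50 = 915 K; P₂ = P₁(V₁/V₂)^n = 3640 kPa.
For an ideal gas ΔU = nCvΔT with Cv = (5/2)R = 20.8 J/(mol·K).
ΔU = 1.88×20.8×(915−463) = 17700 J.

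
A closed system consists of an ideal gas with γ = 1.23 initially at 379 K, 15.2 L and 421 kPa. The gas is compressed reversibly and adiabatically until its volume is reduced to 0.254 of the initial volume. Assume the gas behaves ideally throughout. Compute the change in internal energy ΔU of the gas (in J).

10300 J

n = P₁V₁/(RT₁) = 421×15.2/(8.314×379) = 2.03 mol.
Adiabatic: TV^(γ−1) = const ⇒ T₂ = 379×(3.94)^0.230 = 519 K; PV^γ = const ⇒ P₂ = 2270 kPa.
For an ideal gas ΔU = nCvΔT with Cv = R/(γ−1) = 36.1 J/(mol·K).
ΔU = 2.03×36.1×(519−379) = 10300 J.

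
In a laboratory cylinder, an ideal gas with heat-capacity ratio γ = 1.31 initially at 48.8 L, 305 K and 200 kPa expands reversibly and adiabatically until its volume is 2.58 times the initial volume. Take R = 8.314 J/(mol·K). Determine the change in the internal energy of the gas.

-8020 J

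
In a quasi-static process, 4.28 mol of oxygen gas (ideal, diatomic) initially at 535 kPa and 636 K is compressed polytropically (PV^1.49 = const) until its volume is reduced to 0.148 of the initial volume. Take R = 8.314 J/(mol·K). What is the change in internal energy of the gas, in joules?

87700 J

V₁ = nRT₁/P₁ = 4.28×8.314×636/535 = 42.3 L.
Polytropic n=1.49: T₂ = T₁(V₁/V₂)^(n−1) = 636×(6.76)^0.49 = 1620 K; P₂ = P₁(V₁/V₂)^n = 9220 kPa.
For an ideal gas ΔU = nCvΔT with Cv = (5/2)R = 20.8 J/(mol·K).
ΔU = 4.28×20.8×(1620−636) = 87700 J.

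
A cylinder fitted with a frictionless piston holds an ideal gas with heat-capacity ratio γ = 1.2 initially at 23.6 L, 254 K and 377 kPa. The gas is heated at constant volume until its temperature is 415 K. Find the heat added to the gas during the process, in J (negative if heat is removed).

28200 J

n = P₁V₁/(RT₁) = 377×23.6/(8.314×254) = 4.21 mol.
Isochoric: V stays 23.6 L; P/T = const ⇒ T₂ = 415 K, P₂ = 616 kPa.
W = 0 (no volume change).
ΔU = nCvΔT = 4.21×41.6×(415−254) = 28200 J.
Q = ΔU = 28200 J.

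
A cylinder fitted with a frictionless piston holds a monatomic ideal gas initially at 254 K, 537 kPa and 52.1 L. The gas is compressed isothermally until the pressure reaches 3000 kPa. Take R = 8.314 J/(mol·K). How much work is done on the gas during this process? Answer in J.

48100 J

n = P₁V₁/(RT₁) = 537×52.1/(8.314×254) = 13.2 mol.
Isothermal: T stays 254 K; PV = const ⇒ V₂ = 9.33 L, P₂ = 3000 kPa.
W = nRT ln(V₂/V₁) = 13.2×8.314×254×ln(0.179) = -48100 J.
Work done on the gas = −W_by = 48100 J.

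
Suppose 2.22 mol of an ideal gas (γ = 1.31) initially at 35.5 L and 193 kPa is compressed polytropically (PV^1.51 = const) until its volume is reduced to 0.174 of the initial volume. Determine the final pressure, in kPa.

T₁ = P₁V₁/(nR) = 193×35.5/(2.22×8.314) = 371 K.
Polytropic n=1.51: T₂ = T₁(V₁/V₂)^(n−1) = 371×(5.75)^0.51 = 906 K; P₂ = P₁(V₁/V₂)^n = 2710 kPa.

2710 kPa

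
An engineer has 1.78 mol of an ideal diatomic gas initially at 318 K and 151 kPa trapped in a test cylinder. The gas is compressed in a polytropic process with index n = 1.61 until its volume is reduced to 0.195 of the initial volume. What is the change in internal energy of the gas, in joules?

20100 J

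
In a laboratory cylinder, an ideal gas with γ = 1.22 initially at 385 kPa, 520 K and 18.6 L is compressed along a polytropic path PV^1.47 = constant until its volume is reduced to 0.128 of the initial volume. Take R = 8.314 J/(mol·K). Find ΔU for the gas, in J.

53000 J

n = P₁V₁/(RT₁) = 385×18.6/(8.314×520) = 1.66 mol.
Polytropic n=1.47: T₂ = T₁(V₁/V₂)^(n−1) = 520×(7.81)^0.47 = 1370 K; P₂ = P₁(V₁/V₂)^n = 7900 kPa.
For an ideal gas ΔU = nCvΔT with Cv = R/(γ−1) = 37.8 J/(mol·K).
ΔU = 1.66×37.8×(1370−520) = 53000 J.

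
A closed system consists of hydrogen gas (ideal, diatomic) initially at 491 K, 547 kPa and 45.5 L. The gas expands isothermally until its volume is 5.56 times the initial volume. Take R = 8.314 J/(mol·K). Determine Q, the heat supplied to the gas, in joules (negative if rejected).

42700 J

n = P₁V₁/(RT₁) = 547×45.5/(8.314×491) = 6.10 mol.
Isothermal: T stays 491 K; PV = const ⇒ V₂ = 253 L, P₂ = 98.4 kPa.
ΔU = 0 (ideal gas, T constant).
W = nRT ln(V₂/V₁) = 6.10×8.314×491×ln(5.56) = 42700 J.
Q = ΔU + W = 42700 J.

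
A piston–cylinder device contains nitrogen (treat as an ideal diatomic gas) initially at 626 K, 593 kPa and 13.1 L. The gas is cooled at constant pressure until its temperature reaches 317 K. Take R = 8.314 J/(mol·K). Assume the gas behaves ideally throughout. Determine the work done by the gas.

-3830 J

n = P₁V₁/(RT₁) = 593×13.1/(8.314×626) = 1.49 mol.
Isobaric: P stays 593 kPa; V/T = const ⇒ T₂ = 317 K, V₂ = 6.63 L.
W = PΔV = 593×(6.63−13.1) kPa·L = -3830 J.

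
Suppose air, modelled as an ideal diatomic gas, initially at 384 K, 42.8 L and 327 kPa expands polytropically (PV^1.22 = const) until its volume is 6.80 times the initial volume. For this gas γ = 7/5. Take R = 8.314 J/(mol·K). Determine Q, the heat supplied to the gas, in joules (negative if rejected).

n = P₁V₁/(RT₁) = 327×42.8/(8.314×384) = 4.38 mol.
Polytropic n=1.22: T₂ = T₁(V₁/V₂)^(n−1) = 384×(0.147)^0.22 = 252 K; P₂ = P₁(V₁/V₂)^n = 31.5 kPa.
W = (P₁V₁−P₂V₂)/(n−1) = (327×42.8−31.5×291)/0.22 = 21900 J.
ΔU = nCvΔT = 4.38×20.8×(252−384) = -12000 J.
Q = ΔU + W = 9850 J.

9850 J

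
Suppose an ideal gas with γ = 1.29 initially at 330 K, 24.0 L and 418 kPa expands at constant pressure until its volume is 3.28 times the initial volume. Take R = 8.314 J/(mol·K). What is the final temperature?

1080 K

Isobaric: P stays 418 kPa; V/T = const ⇒ T₂ = 1080 K, V₂ = 78.7 L.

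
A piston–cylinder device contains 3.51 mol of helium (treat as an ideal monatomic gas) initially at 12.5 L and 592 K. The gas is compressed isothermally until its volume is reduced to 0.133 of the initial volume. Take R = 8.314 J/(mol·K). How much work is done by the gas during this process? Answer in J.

-34900 J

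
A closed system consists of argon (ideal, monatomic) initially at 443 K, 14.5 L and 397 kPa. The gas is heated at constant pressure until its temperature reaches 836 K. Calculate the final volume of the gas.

Isobaric: P stays 397 kPa; V/T = const ⇒ T₂ = 836 K, V₂ = 27.4 L.

27.4 L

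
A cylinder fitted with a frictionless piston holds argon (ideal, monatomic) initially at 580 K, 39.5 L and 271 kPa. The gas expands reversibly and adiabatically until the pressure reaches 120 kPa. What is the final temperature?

Adiabatic: T₂/T₁ = (P₂/P₁)^((γ−1)/γ) ⇒ T₂ = 580×(0.443)^0.400 = 419 K; V₂ = 64.4 L.

419 K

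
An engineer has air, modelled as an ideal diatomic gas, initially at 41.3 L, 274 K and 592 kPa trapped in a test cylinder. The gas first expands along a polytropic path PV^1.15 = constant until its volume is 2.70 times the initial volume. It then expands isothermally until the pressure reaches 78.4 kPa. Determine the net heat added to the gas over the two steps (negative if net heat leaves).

n = P₁V₁/(RT₁) = 592×41.3/(8.314×274) = 10.7 mol.
Step 1 — Polytropic n=1.15: T₂ = T₁(V₁/V₂)^(n−1) = 274×(0.370)^0.15 = 236 K; P₂ = P₁(V₁/V₂)^n = 189 kPa.
W = (P₁V₁−P₂V₂)/(n−1) = (592×41.3−189×112)/0.15 = 22600 J.
ΔU = nCvΔT = 10.7×20.8×(236−274) = -8460 J.
Q = ΔU + W = 14100 J.
State after step 1: P = 189 kPa, V = 112 L, T = 236 K.
Step 2 — Isothermal: T stays 236 K; PV = const ⇒ V₂ = 269 L, P₂ = 78.4 kPa.
ΔU = 0 (ideal gas, T constant).
W = nRT ln(V₂/V₁) = 10.7×8.314×236×ln(2.41) = 18500 J.
Q = ΔU + W = 18500 J.
Net over both steps: W = 41100 J, Q = 32600 J, ΔU = -8460 J.

32600 J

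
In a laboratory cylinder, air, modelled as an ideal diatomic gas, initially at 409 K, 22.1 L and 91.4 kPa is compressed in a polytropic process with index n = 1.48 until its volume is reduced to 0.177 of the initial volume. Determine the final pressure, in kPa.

Polytropic n=1.48: T₂ = T₁(V₁/V₂)^(n−1) = 409×(5.65)^0.48 = 939 K; P₂ = P₁(V₁/V₂)^n = 1190 kPa.

1190 kPa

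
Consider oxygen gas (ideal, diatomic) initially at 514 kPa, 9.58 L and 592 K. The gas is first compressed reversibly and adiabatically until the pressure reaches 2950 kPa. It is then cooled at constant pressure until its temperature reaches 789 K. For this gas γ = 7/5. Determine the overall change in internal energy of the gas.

4100 J

n = P₁V₁/(RT₁) = 514×9.58/(8.314×592) = 1.00 mol.
Step 1 — Adiabatic: T₂/T₁ = (P₂/P₁)^((γ−1)/γ) ⇒ T₂ = 592×(5.74)^0.286 = 975 K; V₂ = 2.75 L.
ΔU = nCvΔT = 1.00×20.8×(975−592) = 7970 J.
Q = 0 for an adiabatic process, so W = −ΔU = -7970 J.
State after step 1: P = 2950 kPa, V = 2.75 L, T = 975 K.
Step 2 — Isobaric: P stays 2950 kPa; V/T = const ⇒ T₂ = 789 K, V₂ = 2.22 L.
W = PΔV = 2950×(2.22−2.75) kPa·L = -1550 J.
ΔU = nCvΔT = 1.00×20.8×(789−975) = -3870 J.
Q = ΔU + W = nCpΔT = -5420 J.
Net over both steps: W = -9520 J, Q = -5420 J, ΔU = 4100 J.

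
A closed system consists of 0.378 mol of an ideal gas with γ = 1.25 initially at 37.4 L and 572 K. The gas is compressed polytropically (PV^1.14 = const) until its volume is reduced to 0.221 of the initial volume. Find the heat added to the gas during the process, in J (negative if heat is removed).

-1330 J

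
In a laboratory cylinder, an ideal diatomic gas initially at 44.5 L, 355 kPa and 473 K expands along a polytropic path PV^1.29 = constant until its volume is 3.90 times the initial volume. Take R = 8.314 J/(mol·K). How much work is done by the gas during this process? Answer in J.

n = P₁V₁/(RT₁) = 355×44.5/(8.314×473) = 4.02 mol.
Polytropic n=1.29: T₂ = T₁(V₁/V₂)^(n−1) = 473×(0.256)^0.29 = 319 K; P₂ = P₁(V₁/V₂)^n = 61.3 kPa.
W = (P₁V₁−P₂V₂)/(n−1) = (355×44.5−61.3×174)/0.29 = 17800 J.

17800 J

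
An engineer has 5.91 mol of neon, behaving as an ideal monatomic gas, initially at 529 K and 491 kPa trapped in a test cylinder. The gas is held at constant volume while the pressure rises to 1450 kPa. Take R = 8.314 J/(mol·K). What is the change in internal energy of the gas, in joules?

V₁ = nRT₁/P₁ = 5.91×8.314×529/491 = 52.9 L.
Isochoric: V stays 52.9 L; P/T = const ⇒ T₂ = 1560 K, P₂ = 1450 kPa.
For an ideal gas ΔU = nCvΔT with Cv = (3/2)R = 12.5 J/(mol·K).
ΔU = 5.91×12.5×(1560−529) = 76200 J.

76200 J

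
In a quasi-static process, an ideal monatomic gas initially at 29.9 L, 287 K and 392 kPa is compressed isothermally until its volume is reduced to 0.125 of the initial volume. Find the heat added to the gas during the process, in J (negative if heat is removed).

n = P₁V₁/(RT₁) = 392×29.9/(8.314×287) = 4.91 mol.
Isothermal: T stays 287 K; PV = const ⇒ V₂ = 3.74 L, P₂ = 3140 kPa.
ΔU = 0 (ideal gas, T constant).
W = nRT ln(V₂/V₁) = 4.91×8.314×287×ln(0.125) = -24400 J.
Q = ΔU + W = -24400 J.

-24400 J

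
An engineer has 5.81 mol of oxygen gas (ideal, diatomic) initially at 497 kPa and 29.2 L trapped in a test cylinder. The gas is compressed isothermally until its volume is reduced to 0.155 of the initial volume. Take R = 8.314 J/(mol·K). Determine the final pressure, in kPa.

3210 kPa

T₁ = P₁V₁/(nR) = 497×29.2/(5.81×8.314) = 300 K.
Isothermal: T stays 300 K; PV = const ⇒ V₂ = 4.53 L, P₂ = 3210 kPa.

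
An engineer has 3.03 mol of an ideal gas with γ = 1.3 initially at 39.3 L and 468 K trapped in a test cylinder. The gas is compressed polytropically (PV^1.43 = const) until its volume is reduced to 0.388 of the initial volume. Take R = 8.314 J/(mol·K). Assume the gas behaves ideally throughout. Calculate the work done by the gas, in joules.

-13800 J

P₁ = nRT₁/V₁ = 3.03×8.314×468/39.3 = 300 kPa.
Polytropic n=1.43: T₂ = T₁(V₁/V₂)^(n−1) = 468×(2.58)^0.43 = 703 K; P₂ = P₁(V₁/V₂)^n = 1160 kPa.
W = (P₁V₁−P₂V₂)/(n−1) = (300×39.3−1160×15.2)/0.43 = -13800 J.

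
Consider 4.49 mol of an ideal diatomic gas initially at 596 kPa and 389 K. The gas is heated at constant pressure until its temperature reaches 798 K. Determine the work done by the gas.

V₁ = nRT₁/P₁ = 4.49×8.314×389/596 = 24.4 L.
Isobaric: P stays 596 kPa; V/T = const ⇒ T₂ = 798 K, V₂ = 50.0 L.
W = PΔV = 596×(50.0−24.4) kPa·L = 15300 J.

15300 J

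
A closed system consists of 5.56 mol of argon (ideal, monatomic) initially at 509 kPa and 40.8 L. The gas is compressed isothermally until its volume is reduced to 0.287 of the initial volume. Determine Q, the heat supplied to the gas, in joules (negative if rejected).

-25900 J

T₁ = P₁V₁/(nR) = 509×40.8/(5.56×8.314) = 449 K.
Isothermal: T stays 449 K; PV = const ⇒ V₂ = 11.7 L, P₂ = 1770 kPa.
ΔU = 0 (ideal gas, T constant).
W = nRT ln(V₂/V₁) = 5.56×8.314×449×ln(0.287) = -25900 J.
Q = ΔU + W = -25900 J.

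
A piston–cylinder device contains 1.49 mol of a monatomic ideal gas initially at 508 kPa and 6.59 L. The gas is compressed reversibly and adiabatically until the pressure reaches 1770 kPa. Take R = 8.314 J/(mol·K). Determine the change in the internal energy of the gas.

3250 J

T₁ = P₁V₁/(nR) = 508×6.59/(1.49×8.314) = 270 K.
Adiabatic: T₂/T₁ = (P₂/P₁)^((γ−1)/γ) ⇒ T₂ = 270×(3.48)^0.400 = 445 K; V₂ = 3.12 L.
For an ideal gas ΔU = nCvΔT with Cv = (3/2)R = 12.5 J/(mol·K).
ΔU = 1.49×12.5×(445−270) = 3250 J.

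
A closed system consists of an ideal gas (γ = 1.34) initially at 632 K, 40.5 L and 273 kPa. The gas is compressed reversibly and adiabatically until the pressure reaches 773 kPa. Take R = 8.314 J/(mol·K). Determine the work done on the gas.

9830 J

n = P₁V₁/(RT₁) = 273×40.5/(8.314×632) = 2.10 mol.
Adiabatic: T₂/T₁ = (P₂/P₁)^((γ−1)/γ) ⇒ T₂ = 632×(2.83)^0.254 = 823 K; V₂ = 18.6 L.
ΔU = nCvΔT = 2.10×24.5×(823−632) = 9830 J.
Q = 0 for an adiabatic process, so W = −ΔU = -9830 J.
Work done on the gas = −W_by = 9830 J.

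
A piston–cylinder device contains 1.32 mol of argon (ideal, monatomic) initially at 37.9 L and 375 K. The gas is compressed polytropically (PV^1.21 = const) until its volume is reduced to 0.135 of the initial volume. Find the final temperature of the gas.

571 K

P₁ = nRT₁/V₁ = 1.32×8.314×375/37.9 = 109 kPa.
Polytropic n=1.21: T₂ = T₁(V₁/V₂)^(n−1) = 375×(7.41)^0.21 = 571 K; P₂ = P₁(V₁/V₂)^n = 1220 kPa.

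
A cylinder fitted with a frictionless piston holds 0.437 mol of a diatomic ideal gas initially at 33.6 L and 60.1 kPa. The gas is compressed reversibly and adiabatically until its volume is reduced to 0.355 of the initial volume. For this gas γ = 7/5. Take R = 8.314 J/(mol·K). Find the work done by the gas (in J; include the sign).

-2590 J

T₁ = P₁V₁/(nR) = 60.1×33.6/(0.437×8.314) = 556 K.
Adiabatic: TV^(γ−1) = const ⇒ T₂ = 556×(2.82)^0.400 = 841 K; PV^γ = const ⇒ P₂ = 256 kPa.
ΔU = nCvΔT = 0.437×20.8×(841−556) = 2590 J.
Q = 0 for an adiabatic process, so W = −ΔU = -2590 J.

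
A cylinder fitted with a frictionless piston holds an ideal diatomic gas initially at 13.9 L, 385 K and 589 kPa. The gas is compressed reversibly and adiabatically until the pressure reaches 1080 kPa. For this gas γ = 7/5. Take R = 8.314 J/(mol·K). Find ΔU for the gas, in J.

3870 J

n = P₁V₁/(RT₁) = 589×13.9/(8.314×385) = 2.56 mol.
Adiabatic: T₂/T₁ = (P₂/P₁)^((γ−1)/γ) ⇒ T₂ = 385×(1.83)^0.286 = 458 K; V₂ = 9.01 L.
For an ideal gas ΔU = nCvΔT with Cv = (5/2)R = 20.8 J/(mol·K).
ΔU = 2.56×20.8×(458−385) = 3870 J.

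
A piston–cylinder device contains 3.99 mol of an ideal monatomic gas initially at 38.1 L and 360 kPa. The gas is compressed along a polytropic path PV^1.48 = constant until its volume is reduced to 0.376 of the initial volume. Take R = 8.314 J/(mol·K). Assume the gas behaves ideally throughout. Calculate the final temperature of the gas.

T₁ = P₁V₁/(nR) = 360×38.1/(3.99×8.314) = 413 K.
Polytropic n=1.48: T₂ = T₁(V₁/V₂)^(n−1) = 413×(2.66)^0.48 = 661 K; P₂ = P₁(V₁/V₂)^n = 1530 kPa.

661 K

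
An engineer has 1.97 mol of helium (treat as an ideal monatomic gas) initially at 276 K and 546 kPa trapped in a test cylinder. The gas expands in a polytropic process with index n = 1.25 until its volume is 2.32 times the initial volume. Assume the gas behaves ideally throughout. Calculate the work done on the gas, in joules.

-3430 J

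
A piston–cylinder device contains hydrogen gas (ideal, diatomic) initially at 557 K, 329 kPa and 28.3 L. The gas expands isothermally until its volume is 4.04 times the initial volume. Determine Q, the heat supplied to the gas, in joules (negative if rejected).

n = P₁V₁/(RT₁) = 329×28.3/(8.314×557) = 2.01 mol.
Isothermal: T stays 557 K; PV = const ⇒ V₂ = 114 L, P₂ = 81.4 kPa.
ΔU = 0 (ideal gas, T constant).
W = nRT ln(V₂/V₁) = 2.01×8.314×557×ln(4.04) = 13000 J.
Q = ΔU + W = 13000 J.

13000 J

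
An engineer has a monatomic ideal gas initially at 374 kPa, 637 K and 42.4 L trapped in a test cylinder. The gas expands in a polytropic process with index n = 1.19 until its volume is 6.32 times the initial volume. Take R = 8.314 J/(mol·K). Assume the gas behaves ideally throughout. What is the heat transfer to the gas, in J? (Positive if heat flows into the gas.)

17600 J

n = P₁V₁/(RT₁) = 374×42.4/(8.314×637) = 2.99 mol.
Polytropic n=1.19: T₂ = T₁(V₁/V₂)^(n−1) = 637×(0.158)^0.19 = 449 K; P₂ = P₁(V₁/V₂)^n = 41.7 kPa.
W = (P₁V₁−P₂V₂)/(n−1) = (374×42.4−41.7×268)/0.19 = 24700 J.
ΔU = nCvΔT = 2.99×12.5×(449−637) = -7030 J.
Q = ΔU + W = 17600 J.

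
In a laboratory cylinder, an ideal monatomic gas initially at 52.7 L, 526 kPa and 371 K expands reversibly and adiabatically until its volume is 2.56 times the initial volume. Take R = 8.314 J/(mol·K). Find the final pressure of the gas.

110 kPa

Adiabatic: TV^(γ−1) = const ⇒ T₂ = 371×(0.391)^0.667 = 198 K; PV^γ = const ⇒ P₂ = 110 kPa.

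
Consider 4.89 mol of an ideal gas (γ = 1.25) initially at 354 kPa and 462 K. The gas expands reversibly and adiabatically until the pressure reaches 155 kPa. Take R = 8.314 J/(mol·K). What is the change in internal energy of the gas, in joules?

-11400 J

V₁ = nRT₁/P₁ = 4.89×8.314×462/354 = 53.1 L.
Adiabatic: T₂/T₁ = (P₂/P₁)^((γ−1)/γ) ⇒ T₂ = 462×(0.438)^0.200 = 392 K; V₂ = 103 L.
For an ideal gas ΔU = nCvΔT with Cv = R/(γ−1) = 33.3 J/(mol·K).
ΔU = 4.89×33.3×(392−462) = -11400 J.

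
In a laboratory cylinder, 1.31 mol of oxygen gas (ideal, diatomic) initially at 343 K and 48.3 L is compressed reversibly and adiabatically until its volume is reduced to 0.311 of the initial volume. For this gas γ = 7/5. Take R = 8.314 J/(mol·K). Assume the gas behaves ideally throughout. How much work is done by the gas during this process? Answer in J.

P₁ = nRT₁/V₁ = 1.31×8.314×343/48.3 = 77.3 kPa.
Adiabatic: TV^(γ−1) = const ⇒ T₂ = 343×(3.22)^0.400 = 547 K; PV^γ = const ⇒ P₂ = 397 kPa.
ΔU = nCvΔT = 1.31×20.8×(547−343) = 5560 J.
Q = 0 for an adiabatic process, so W = −ΔU = -5560 J.

-5560 J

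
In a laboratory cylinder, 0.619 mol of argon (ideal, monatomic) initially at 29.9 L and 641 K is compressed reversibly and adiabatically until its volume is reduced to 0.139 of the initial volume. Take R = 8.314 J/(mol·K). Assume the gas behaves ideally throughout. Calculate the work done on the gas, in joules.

P₁ = nRT₁/V₁ = 0.619×8.314×641/29.9 = 110 kPa.
Adiabatic: TV^(γ−1) = const ⇒ T₂ = 641×(7.19)^0.667 = 2390 K; PV^γ = const ⇒ P₂ = 2960 kPa.
ΔU = nCvΔT = 0.619×12.5×(2390−641) = 13500 J.
Q = 0 for an adiabatic process, so W = −ΔU = -13500 J.
Work done on the gas = −W_by = 13500 J.

13500 J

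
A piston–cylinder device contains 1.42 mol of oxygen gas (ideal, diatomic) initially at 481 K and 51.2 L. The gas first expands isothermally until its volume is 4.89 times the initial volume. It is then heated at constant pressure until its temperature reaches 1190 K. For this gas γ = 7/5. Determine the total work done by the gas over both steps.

17400 J

P₁ = nRT₁/V₁ = 1.42×8.314×481/51.2 = 111 kPa.
Step 1 — Isothermal: T stays 481 K; PV = const ⇒ V₂ = 250 L, P₂ = 22.7 kPa.
ΔU = 0 (ideal gas, T constant).
W = nRT ln(V₂/V₁) = 1.42×8.314×481×ln(4.89) = 9010 J.
Q = ΔU + W = 9010 J.
State after step 1: P = 22.7 kPa, V = 250 L, T = 481 K.
Step 2 — Isobaric: P stays 22.7 kPa; V/T = const ⇒ T₂ = 1190 K, V₂ = 619 L.
W = PΔV = 22.7×(619−250) kPa·L = 8370 J.
ΔU = nCvΔT = 1.42×20.8×(1190−481) = 20900 J.
Q = ΔU + W = nCpΔT = 29300 J.
Net over both steps: W = 17400 J, Q = 38300 J, ΔU = 20900 J.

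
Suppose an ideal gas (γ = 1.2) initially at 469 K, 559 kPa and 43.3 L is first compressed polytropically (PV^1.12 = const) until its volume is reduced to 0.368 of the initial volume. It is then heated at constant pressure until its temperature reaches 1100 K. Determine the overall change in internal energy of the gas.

163000 J

n = P₁V₁/(RT₁) = 559×43.3/(8.314×469) = 6.21 mol.
Step 1 — Polytropic n=1.12: T₂ = T₁(V₁/V₂)^(n−1) = 469×(2.72)^0.12 = 529 K; P₂ = P₁(V₁/V₂)^n = 1710 kPa.
W = (P₁V₁−P₂V₂)/(n−1) = (559×43.3−1710×15.9)/0.12 = -25700 J.
ΔU = nCvΔT = 6.21×41.6×(529−469) = 15400 J.
Q = ΔU + W = -10300 J.
State after step 1: P = 1710 kPa, V = 15.9 L, T = 529 K.
Step 2 — Isobaric: P stays 1710 kPa; V/T = const ⇒ T₂ = 1100 K, V₂ = 33.1 L.
W = PΔV = 1710×(33.1−15.9) kPa·L = 29500 J.
ΔU = nCvΔT = 6.21×41.6×(1100−529) = 147000 J.
Q = ΔU + W = nCpΔT = 177000 J.
Net over both steps: W = 3770 J, Q = 167000 J, ΔU = 163000 J.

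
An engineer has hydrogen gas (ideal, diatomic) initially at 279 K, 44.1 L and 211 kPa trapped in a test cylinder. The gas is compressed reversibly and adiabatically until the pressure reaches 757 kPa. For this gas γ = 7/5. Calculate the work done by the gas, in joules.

-10200 J

n = P₁V₁/(RT₁) = 211×44.1/(8.314×279) = 4.01 mol.
Adiabatic: T₂/T₁ = (P₂/P₁)^((γ−1)/γ) ⇒ T₂ = 279×(3.59)^0.286 = 402 K; V₂ = 17.7 L.
ΔU = nCvΔT = 4.01×20.8×(402−279) = 10200 J.
Q = 0 for an adiabatic process, so W = −ΔU = -10200 J.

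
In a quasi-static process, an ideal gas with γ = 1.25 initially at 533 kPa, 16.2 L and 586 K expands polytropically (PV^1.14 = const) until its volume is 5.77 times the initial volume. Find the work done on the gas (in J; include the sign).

-13400 J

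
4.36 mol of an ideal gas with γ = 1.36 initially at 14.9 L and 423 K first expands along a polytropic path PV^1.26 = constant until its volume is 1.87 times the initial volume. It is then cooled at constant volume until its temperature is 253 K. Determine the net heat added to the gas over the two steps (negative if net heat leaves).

P₁ = nRT₁/V₁ = 4.36×8.314×423/14.9 = 1030 kPa.
Step 1 — Polytropic n=1.26: T₂ = T₁(V₁/V₂)^(n−1) = 423×(0.535)^0.26 = 359 K; P₂ = P₁(V₁/V₂)^n = 468 kPa.
W = (P₁V₁−P₂V₂)/(n−1) = (1030×14.9−468×27.9)/0.26 = 8860 J.
ΔU = nCvΔT = 4.36×23.1×(359−423) = -6400 J.
Q = ΔU + W = 2460 J.
State after step 1: P = 468 kPa, V = 27.9 L, T = 359 K.
Step 2 — Isochoric: V stays 27.9 L; P/T = const ⇒ T₂ = 253 K, P₂ = 329 kPa.
W = 0 (no volume change).
ΔU = nCvΔT = 4.36×23.1×(253−359) = -10700 J.
Q = ΔU = -10700 J.
Net over both steps: W = 8860 J, Q = -8260 J, ΔU = -17100 J.

-8260 J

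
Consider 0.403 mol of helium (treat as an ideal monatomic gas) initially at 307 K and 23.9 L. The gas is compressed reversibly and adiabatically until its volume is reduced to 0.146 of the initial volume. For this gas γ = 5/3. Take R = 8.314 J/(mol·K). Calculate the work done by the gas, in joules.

-4020 J

P₁ = nRT₁/V₁ = 0.403×8.314×307/23.9 = 43.0 kPa.
Adiabatic: TV^(γ−1) = const ⇒ T₂ = 307×(6.85)^0.667 = 1110 K; PV^γ = const ⇒ P₂ = 1060 kPa.
ΔU = nCvΔT = 0.403×12.5×(1110−307) = 4020 J.
Q = 0 for an adiabatic process, so W = −ΔU = -4020 J.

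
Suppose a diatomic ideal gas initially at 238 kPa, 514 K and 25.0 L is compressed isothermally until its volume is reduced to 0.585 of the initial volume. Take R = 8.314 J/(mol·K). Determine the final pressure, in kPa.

407 kPa

Isothermal: T stays 514 K; PV = const ⇒ V₂ = 14.6 L, P₂ = 407 kPa.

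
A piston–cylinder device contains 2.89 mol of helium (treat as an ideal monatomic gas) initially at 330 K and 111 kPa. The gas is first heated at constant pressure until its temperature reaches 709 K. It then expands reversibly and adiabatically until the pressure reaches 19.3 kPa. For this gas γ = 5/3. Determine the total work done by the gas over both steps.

V₁ = nRT₁/P₁ = 2.89×8.314×330/111 = 71.4 L.
Step 1 — Isobaric: P stays 111 kPa; V/T = const ⇒ T₂ = 709 K, V₂ = 153 L.
W = PΔV = 111×(153−71.4) kPa·L = 9110 J.
ΔU = nCvΔT = 2.89×12.5×(709−330) = 13700 J.
Q = ΔU + W = nCpΔT = 22800 J.
State after step 1: P = 111 kPa, V = 153 L, T = 709 K.
Step 2 — Adiabatic: T₂/T₁ = (P₂/P₁)^((γ−1)/γ) ⇒ T₂ = 709×(0.174)^0.400 = 352 K; V₂ = 438 L.
ΔU = nCvΔT = 2.89×12.5×(352−709) = -12900 J.
Q = 0 for an adiabatic process, so W = −ΔU = 12900 J.
Net over both steps: W = 22000 J, Q = 22800 J, ΔU = 799 J.

22000 J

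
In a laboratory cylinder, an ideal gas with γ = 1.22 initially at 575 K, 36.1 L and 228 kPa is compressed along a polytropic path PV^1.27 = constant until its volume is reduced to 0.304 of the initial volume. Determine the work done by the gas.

n = P₁V₁/(RT₁) = 228×36.1/(8.314×575) = 1.72 mol.
Polytropic n=1.27: T₂ = T₁(V₁/V₂)^(n−1) = 575×(3.29)^0.27 = 793 K; P₂ = P₁(V₁/V₂)^n = 1030 kPa.
W = (P₁V₁−P₂V₂)/(n−1) = (228×36.1−1030×11.0)/0.27 = -11600 J.

-11600 J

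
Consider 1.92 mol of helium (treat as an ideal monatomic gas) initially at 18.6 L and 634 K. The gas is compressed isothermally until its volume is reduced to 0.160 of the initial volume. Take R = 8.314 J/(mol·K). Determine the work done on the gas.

18500 J

P₁ = nRT₁/V₁ = 1.92×8.314×634/18.6 = 544 kPa.
Isothermal: T stays 634 K; PV = const ⇒ V₂ = 2.98 L, P₂ = 3400 kPa.
W = nRT ln(V₂/V₁) = 1.92×8.314×634×ln(0.160) = -18500 J.
Work done on the gas = −W_by = 18500 J.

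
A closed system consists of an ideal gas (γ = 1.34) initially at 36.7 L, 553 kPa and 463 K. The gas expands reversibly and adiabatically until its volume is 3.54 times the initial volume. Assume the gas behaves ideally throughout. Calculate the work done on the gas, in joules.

-20900 J

n = P₁V₁/(RT₁) = 553×36.7/(8.314×463) = 5.27 mol.
Adiabatic: TV^(γ−1) = const ⇒ T₂ = 463×(0.282)^0.340 = 301 K; PV^γ = const ⇒ P₂ = 102 kPa.
ΔU = nCvΔT = 5.27×24.5×(301−463) = -20900 J.
Q = 0 for an adiabatic process, so W = −ΔU = 20900 J.
Work done on the gas = −W_by = -20900 J.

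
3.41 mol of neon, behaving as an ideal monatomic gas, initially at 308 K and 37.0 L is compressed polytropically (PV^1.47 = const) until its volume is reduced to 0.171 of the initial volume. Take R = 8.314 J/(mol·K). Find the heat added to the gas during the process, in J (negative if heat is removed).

-7090 J

P₁ = nRT₁/V₁ = 3.41×8.314×308/37.0 = 236 kPa.
Polytropic n=1.47: T₂ = T₁(V₁/V₂)^(n−1) = 308×(5.85)^0.47 = 706 K; P₂ = P₁(V₁/V₂)^n = 3170 kPa.
W = (P₁V₁−P₂V₂)/(n−1) = (236×37.0−3170×6.33)/0.47 = -24000 J.
ΔU = nCvΔT = 3.41×12.5×(706−308) = 16900 J.
Q = ΔU + W = -7090 J.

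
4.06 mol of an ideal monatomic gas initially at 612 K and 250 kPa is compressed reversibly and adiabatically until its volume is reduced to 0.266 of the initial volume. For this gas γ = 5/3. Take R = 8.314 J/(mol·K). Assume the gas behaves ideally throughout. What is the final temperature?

1480 K

V₁ = nRT₁/P₁ = 4.06×8.314×612/250 = 82.6 L.
Adiabatic: TV^(γ−1) = const ⇒ T₂ = 612×(3.76)^0.667 = 1480 K; PV^γ = const ⇒ P₂ = 2270 kPa.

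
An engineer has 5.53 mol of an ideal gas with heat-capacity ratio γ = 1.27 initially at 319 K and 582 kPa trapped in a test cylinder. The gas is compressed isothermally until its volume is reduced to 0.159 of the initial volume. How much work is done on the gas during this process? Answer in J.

V₁ = nRT₁/P₁ = 5.53×8.314×319/582 = 25.2 L.
Isothermal: T stays 319 K; PV = const ⇒ V₂ = 4.01 L, P₂ = 3660 kPa.
W = nRT ln(V₂/V₁) = 5.53×8.314×319×ln(0.159) = -27000 J.
Work done on the gas = −W_by = 27000 J.

27000 J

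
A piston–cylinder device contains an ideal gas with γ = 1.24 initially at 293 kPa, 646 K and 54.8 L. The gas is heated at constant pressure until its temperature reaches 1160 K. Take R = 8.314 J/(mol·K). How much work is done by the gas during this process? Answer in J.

12800 J

n = P₁V₁/(RT₁) = 293×54.8/(8.314×646) = 2.99 mol.
Isobaric: P stays 293 kPa; V/T = const ⇒ T₂ = 1160 K, V₂ = 98.4 L.
W = PΔV = 293×(98.4−54.8) kPa·L = 12800 J.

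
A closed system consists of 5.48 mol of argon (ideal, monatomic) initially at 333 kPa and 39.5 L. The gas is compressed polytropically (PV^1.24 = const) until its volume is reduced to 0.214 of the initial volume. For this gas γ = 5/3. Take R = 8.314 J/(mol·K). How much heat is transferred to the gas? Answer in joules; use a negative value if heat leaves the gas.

-15700 J

T₁ = P₁V₁/(nR) = 333×39.5/(5.48×8.314) = 289 K.
Polytropic n=1.24: T₂ = T₁(V₁/V₂)^(n−1) = 289×(4.67)^0.24 = 418 K; P₂ = P₁(V₁/V₂)^n = 2250 kPa.
W = (P₁V₁−P₂V₂)/(n−1) = (333×39.5−2250×8.45)/0.24 = -24500 J.
ΔU = nCvΔT = 5.48×12.5×(418−289) = 8830 J.
Q = ΔU + W = -15700 J.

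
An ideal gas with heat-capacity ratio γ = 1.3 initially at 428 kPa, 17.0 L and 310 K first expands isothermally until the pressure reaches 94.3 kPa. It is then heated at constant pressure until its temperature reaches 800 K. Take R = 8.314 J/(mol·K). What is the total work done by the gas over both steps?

22500 J

n = P₁V₁/(RT₁) = 428×17.0/(8.314×310) = 2.82 mol.
Step 1 — Isothermal: T stays 310 K; PV = const ⇒ V₂ = 77.2 L, P₂ = 94.3 kPa.
ΔU = 0 (ideal gas, T constant).
W = nRT ln(V₂/V₁) = 2.82×8.314×310×ln(4.54) = 11000 J.
Q = ΔU + W = 11000 J.
State after step 1: P = 94.3 kPa, V = 77.2 L, T = 310 K.
Step 2 — Isobaric: P stays 94.3 kPa; V/T = const ⇒ T₂ = 800 K, V₂ = 199 L.
W = PΔV = 94.3×(199−77.2) kPa·L = 11500 J.
ΔU = nCvΔT = 2.82×27.7×(800−310) = 38300 J.
Q = ΔU + W = nCpΔT = 49800 J.
Net over both steps: W = 22500 J, Q = 60800 J, ΔU = 38300 J.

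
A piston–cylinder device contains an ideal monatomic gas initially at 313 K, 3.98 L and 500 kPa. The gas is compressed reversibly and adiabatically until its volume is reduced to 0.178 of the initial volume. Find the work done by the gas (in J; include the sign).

-6450 J

n = P₁V₁/(RT₁) = 500×3.98/(8.314×313) = 0.765 mol.
Adiabatic: TV^(γ−1) = const ⇒ T₂ = 313×(5.62)^0.667 = 989 K; PV^γ = const ⇒ P₂ = 8880 kPa.
ΔU = nCvΔT = 0.765×12.5×(989−313) = 6450 J.
Q = 0 for an adiabatic process, so W = −ΔU = -6450 J.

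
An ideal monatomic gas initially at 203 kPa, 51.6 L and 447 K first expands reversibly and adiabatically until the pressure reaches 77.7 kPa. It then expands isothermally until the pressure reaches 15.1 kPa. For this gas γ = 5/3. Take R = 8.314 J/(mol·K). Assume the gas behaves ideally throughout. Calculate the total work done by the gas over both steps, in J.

n = P₁V₁/(RT₁) = 203×51.6/(8.314×447) = 2.82 mol.
Step 1 — Adiabatic: T₂/T₁ = (P₂/P₁)^((γ−1)/γ) ⇒ T₂ = 447×(0.383)^0.400 = 304 K; V₂ = 91.8 L.
ΔU = nCvΔT = 2.82×12.5×(304−447) = -5010 J.
Q = 0 for an adiabatic process, so W = −ΔU = 5010 J.
State after step 1: P = 77.7 kPa, V = 91.8 L, T = 304 K.
Step 2 — Isothermal: T stays 304 K; PV = const ⇒ V₂ = 472 L, P₂ = 15.1 kPa.
ΔU = 0 (ideal gas, T constant).
W = nRT ln(V₂/V₁) = 2.82×8.314×304×ln(5.15) = 11700 J.
Q = ΔU + W = 11700 J.
Net over both steps: W = 16700 J, Q = 11700 J, ΔU = -5010 J.

16700 J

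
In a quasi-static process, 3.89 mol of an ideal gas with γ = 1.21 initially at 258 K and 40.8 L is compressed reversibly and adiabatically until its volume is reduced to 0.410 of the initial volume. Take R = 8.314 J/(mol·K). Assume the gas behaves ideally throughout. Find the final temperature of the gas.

311 K

P₁ = nRT₁/V₁ = 3.89×8.314×258/40.8 = 205 kPa.
Adiabatic: TV^(γ−1) = const ⇒ T₂ = 258×(2.44)^0.210 = 311 K; PV^γ = const ⇒ P₂ = 602 kPa.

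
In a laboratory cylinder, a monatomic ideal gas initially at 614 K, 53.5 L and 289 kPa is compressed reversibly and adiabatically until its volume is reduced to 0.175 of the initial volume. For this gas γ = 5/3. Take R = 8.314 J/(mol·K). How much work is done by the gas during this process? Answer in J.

-50900 J

n = P₁V₁/(RT₁) = 289×53.5/(8.314×614) = 3.03 mol.
Adiabatic: TV^(γ−1) = const ⇒ T₂ = 614×(5.71)^0.667 = 1960 K; PV^γ = const ⇒ P₂ = 5280 kPa.
ΔU = nCvΔT = 3.03×12.5×(1960−614) = 50900 J.
Q = 0 for an adiabatic process, so W = −ΔU = -50900 J.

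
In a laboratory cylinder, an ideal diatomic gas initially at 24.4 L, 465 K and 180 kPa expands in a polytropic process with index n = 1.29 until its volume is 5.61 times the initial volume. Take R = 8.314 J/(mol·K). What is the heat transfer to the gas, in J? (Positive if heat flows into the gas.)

n = P₁V₁/(RT₁) = 180×24.4/(8.314×465) = 1.14 mol.
Polytropic n=1.29: T₂ = T₁(V₁/V₂)^(n−1) = 465×(0.178)^0.29 = 282 K; P₂ = P₁(V₁/V₂)^n = 19.5 kPa.
W = (P₁V₁−P₂V₂)/(n−1) = (180×24.4−19.5×137)/0.29 = 5960 J.
ΔU = nCvΔT = 1.14×20.8×(282−465) = -4320 J.
Q = ΔU + W = 1640 J.

1640 J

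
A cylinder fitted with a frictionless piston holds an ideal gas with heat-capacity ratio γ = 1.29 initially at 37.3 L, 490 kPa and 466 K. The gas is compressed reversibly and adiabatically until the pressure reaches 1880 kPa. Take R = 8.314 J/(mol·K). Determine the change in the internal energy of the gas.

n = P₁V₁/(RT₁) = 490×37.3/(8.314×466) = 4.72 mol.
Adiabatic: T₂/T₁ = (P₂/P₁)^((γ−1)/γ) ⇒ T₂ = 466×(3.84)^0.225 = 630 K; V₂ = 13.2 L.
For an ideal gas ΔU = nCvΔT with Cv = R/(γ−1) = 28.7 J/(mol·K).
ΔU = 4.72×28.7×(630−466) = 22200 J.

22200 J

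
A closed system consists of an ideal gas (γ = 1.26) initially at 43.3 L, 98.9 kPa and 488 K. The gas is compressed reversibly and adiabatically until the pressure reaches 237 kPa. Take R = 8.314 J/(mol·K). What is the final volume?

21.6 L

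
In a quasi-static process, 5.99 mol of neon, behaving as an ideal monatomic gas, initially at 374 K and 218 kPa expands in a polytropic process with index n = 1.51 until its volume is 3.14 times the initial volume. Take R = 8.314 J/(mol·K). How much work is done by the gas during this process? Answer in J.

V₁ = nRT₁/P₁ = 5.99×8.314×374/218 = 85.4 L.
Polytropic n=1.51: T₂ = T₁(V₁/V₂)^(n−1) = 374×(0.318)^0.51 = 209 K; P₂ = P₁(V₁/V₂)^n = 38.7 kPa.
W = (P₁V₁−P₂V₂)/(n−1) = (218×85.4−38.7×268)/0.51 = 16100 J.

16100 J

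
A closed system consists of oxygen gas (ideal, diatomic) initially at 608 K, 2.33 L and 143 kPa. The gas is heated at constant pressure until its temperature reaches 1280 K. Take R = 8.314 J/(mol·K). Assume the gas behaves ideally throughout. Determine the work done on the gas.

n = P₁V₁/(RT₁) = 143×2.33/(8.314×608) = 0.0659 mol.
Isobaric: P stays 143 kPa; V/T = const ⇒ T₂ = 1280 K, V₂ = 4.91 L.
W = PΔV = 143×(4.91−2.33) kPa·L = 368 J.
Work done on the gas = −W_by = -368 J.

-368 J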